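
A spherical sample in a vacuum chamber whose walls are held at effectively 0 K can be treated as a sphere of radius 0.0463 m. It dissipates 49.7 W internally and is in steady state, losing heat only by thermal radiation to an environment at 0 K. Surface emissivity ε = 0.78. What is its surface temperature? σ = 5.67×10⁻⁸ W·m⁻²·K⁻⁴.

T ≈ 452 K

Steady state: internal power = radiated power, P = εσA T⁴.
Radiating area A = 4πr² = 0.02694 m².
T⁴ = P/(εσA) = 49.7/(0.78·5.67×10⁻⁸·0.02694) = 4.172×10¹⁰ K⁴.
T = (4.172×10¹⁰)^(1/4).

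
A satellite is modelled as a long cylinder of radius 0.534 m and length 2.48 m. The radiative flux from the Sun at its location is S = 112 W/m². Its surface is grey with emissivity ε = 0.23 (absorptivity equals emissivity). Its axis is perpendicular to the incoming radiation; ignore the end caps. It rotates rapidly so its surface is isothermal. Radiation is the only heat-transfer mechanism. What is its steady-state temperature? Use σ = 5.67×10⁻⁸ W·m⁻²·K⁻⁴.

At equilibrium, absorbed power = emitted power.
Absorbing cross-section = 2rL = 2.649 m²; emitting surface = 2πrL = 8.321 m² (ratio π).
εS·A_cross = εσ·A_surf·T⁴  ⇒  T⁴ = S/(πσ)   (ε cancels).
T⁴ = 112/(π·5.67×10⁻⁸) = 6.288×10⁸ K⁴.
T = (6.288×10⁸)^(1/4).

T ≈ 158 K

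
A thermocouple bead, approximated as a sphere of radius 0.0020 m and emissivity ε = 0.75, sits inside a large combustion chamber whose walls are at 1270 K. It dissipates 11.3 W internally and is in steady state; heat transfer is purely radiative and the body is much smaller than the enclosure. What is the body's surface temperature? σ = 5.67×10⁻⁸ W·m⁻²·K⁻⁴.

For a small grey body in a large enclosure, net radiated power = εσA(T⁴ − T_w⁴).
Steady state: P = εσA(T⁴ − T_w⁴) with A = 4πr² = 5.027×10⁻⁵ m².
T⁴ = P/(εσA) + T_w⁴ = 11.3/(0.75·5.67×10⁻⁸·5.027×10⁻⁵) + (1270)⁴
    = 5.286×10¹² + 2.601×10¹² = 7.888×10¹² K⁴.

T ≈ 1680 K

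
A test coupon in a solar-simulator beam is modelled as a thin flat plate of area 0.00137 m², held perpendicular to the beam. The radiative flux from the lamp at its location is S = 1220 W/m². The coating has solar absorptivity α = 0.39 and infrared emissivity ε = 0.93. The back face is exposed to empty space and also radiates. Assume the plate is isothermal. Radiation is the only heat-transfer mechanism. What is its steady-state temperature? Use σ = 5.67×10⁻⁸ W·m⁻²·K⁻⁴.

T ≈ 259 K

At equilibrium, absorbed power = emitted power.
Absorbing cross-section = A = 0.001370 m²; emitting surface = 2A = 0.002740 m² (ratio 2).
αS·A_cross = εσ·A_surf·T⁴  ⇒  T⁴ = αS/(ε·2σ).
T⁴ = 0.390·1220/(0.93·2·5.67×10⁻⁸) = 4.512×10⁹ K⁴.
T = (4.512×10⁹)^(1/4).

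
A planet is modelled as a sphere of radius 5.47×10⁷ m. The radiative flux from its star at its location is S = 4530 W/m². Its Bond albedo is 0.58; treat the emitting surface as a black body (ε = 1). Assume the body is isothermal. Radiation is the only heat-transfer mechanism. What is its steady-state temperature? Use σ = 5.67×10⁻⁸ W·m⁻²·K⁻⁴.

T ≈ 303 K

At equilibrium, absorbed power = emitted power.
Absorbing cross-section = πr² = 9.400×10¹⁵ m²; emitting surface = 4πr² = 3.760×10¹⁶ m² (ratio 4).
(1−a)S·A_cross = εσ·A_surf·T⁴  ⇒  T⁴ = (1−a)S/(4σ).
T⁴ = 0.420·4530/(4·5.67×10⁻⁸) = 8.389×10⁹ K⁴.
T = (8.389×10⁹)^(1/4).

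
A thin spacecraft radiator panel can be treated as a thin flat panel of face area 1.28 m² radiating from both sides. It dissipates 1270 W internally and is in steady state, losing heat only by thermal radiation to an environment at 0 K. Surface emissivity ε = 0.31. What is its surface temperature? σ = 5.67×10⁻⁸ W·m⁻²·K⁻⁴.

Steady state: internal power = radiated power, P = εσA T⁴.
Radiating area A = 2·1.28 = 2.560 m².
T⁴ = P/(εσA) = 1270/(0.31·5.67×10⁻⁸·2.560) = 2.822×10¹⁰ K⁴.
T = (2.822×10¹⁰)^(1/4).

T ≈ 410 K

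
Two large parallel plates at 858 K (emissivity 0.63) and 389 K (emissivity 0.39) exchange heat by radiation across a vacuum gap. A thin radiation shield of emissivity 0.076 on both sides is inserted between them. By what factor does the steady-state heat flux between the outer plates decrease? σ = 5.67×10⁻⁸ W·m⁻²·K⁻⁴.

Without shield: q₀ = σΔ(T⁴)/(1/ε₁+1/ε₂−1) with denominator 3.151.
With shield the two gaps are in series; the resistances add: (1/ε₁+1/ε_s−1)+(1/ε_s+1/ε₂−1) = 13.75+14.72 = 28.47.
Heat-flux ratio q₀/q = 28.47/3.151.

factor ≈ 9.03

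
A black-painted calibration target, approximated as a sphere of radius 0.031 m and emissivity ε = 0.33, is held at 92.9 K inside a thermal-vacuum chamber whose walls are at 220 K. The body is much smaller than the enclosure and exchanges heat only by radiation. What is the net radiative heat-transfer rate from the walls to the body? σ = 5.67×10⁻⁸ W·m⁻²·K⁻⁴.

P_net ≈ 0.512 W

For a small grey body in a large enclosure: P_net = εσA(T_body⁴ − T_wall⁴).
A = 4πr² = 0.01208 m²; T_body⁴ − T_wall⁴ = 7.448×10⁷ − 2.343×10⁹ = -2.268×10⁹ K⁴.
|P_net| = 0.33·5.67×10⁻⁸·0.01208·2.268×10⁹.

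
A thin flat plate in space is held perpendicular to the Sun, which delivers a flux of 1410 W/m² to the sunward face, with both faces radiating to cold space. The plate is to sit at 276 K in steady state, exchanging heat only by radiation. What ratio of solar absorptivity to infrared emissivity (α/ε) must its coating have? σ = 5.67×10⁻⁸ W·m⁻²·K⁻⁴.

α/ε ≈ 0.467

Balance: αS·A = εσ·2A·T⁴ ⇒ α/ε = 2σT⁴/S.
α/ε = 2·5.67×10⁻⁸·(276)⁴/1410 = 2·5.67×10⁻⁸·5.803×10⁹/1410.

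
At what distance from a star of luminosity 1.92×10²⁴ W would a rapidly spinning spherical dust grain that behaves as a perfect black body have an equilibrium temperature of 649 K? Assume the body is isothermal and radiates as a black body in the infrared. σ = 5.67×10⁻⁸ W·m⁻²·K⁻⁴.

For an isothermal black-emitting sphere, (1−a)S·πr² = σ·4πr²·T⁴ ⇒ S = 4σT⁴/(1−a).
S = 4·5.67×10⁻⁸·(649)⁴/1.00 = 40240 W/m².
Flux falls as S = L/(4πd²), so d = √(L/(4πS)) = √(1.92×10²⁴/(4π·40240)).

d ≈ 1.95×10⁹ m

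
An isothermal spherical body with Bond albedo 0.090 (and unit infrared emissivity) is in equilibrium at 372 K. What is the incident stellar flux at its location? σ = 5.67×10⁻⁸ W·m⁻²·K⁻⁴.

(1−a)S·πr² = σ·4πr²·T⁴ ⇒ S = 4σT⁴/(1−a).
S = 4·5.67×10⁻⁸·1.915×10¹⁰/0.910.

S ≈ 4770 W/m²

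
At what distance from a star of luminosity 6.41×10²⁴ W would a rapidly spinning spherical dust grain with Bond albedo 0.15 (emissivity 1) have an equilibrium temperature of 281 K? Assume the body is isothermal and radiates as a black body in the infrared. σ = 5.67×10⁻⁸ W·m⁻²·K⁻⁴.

d ≈ 1.75×10¹⁰ m

For an isothermal black-emitting sphere, (1−a)S·πr² = σ·4πr²·T⁴ ⇒ S = 4σT⁴/(1−a).
S = 4·5.67×10⁻⁸·(281)⁴/0.850 = 1664 W/m².
Flux falls as S = L/(4πd²), so d = √(L/(4πS)) = √(6.41×10²⁴/(4π·1664)).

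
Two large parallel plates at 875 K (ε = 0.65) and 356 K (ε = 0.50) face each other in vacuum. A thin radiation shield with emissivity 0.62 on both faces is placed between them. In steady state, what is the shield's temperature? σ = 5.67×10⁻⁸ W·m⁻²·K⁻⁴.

In steady state the net flux on the hot side equals that on the cold side.
σ(T₁⁴−T_s⁴)/D₁ = σ(T_s⁴−T₂⁴)/D₂, with D₁ = 1/ε₁+1/ε_s−1 = 2.151, D₂ = 1/ε_s+1/ε₂−1 = 2.613.
Solve for T_s⁴: T_s⁴ = (D₂·T₁⁴ + D₁·T₂⁴)/(D₁+D₂) = 3.287×10¹¹ K⁴.

T_s ≈ 757 K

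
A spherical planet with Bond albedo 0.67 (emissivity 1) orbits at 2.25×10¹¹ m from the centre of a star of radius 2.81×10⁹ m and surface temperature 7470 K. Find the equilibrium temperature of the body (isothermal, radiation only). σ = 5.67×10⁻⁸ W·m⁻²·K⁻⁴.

The star's surface emits σT_*⁴; at distance d the flux is S = σT_*⁴(R_*/d)².
S = 5.67×10⁻⁸·(7470)⁴·(2.81×10⁹/2.25×10¹¹)² = 27540 W/m².
For an isothermal sphere T⁴ = (1−a)S/(4σ) = 4.007×10¹⁰ K⁴.

T ≈ 447 K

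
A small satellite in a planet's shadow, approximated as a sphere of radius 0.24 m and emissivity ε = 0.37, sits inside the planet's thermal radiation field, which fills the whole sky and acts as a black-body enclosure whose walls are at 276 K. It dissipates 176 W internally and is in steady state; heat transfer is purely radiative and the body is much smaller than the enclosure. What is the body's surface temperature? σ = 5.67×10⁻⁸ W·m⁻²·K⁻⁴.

T ≈ 363 K

For a small grey body in a large enclosure, net radiated power = εσA(T⁴ − T_w⁴).
Steady state: P = εσA(T⁴ − T_w⁴) with A = 4πr² = 0.7238 m².
T⁴ = P/(εσA) + T_w⁴ = 176/(0.37·5.67×10⁻⁸·0.7238) + (276)⁴
    = 1.159×10¹⁰ + 5.803×10⁹ = 1.739×10¹⁰ K⁴.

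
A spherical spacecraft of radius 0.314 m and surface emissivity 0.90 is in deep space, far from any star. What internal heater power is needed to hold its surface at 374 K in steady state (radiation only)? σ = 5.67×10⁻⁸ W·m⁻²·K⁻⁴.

P = εσ·4πr²·T⁴.
4πr² = 1.239 m²; T⁴ = 1.957×10¹⁰ K⁴.
P = 0.90·5.67×10⁻⁸·1.239·1.957×10¹⁰.

P ≈ 1240 W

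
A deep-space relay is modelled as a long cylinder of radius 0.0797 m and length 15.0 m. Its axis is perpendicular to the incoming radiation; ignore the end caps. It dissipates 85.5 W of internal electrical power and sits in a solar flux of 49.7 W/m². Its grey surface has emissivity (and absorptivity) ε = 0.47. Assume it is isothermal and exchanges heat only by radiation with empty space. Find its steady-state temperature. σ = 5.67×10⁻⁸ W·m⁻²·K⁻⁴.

At steady state, absorbed solar power + internal power = radiated power.
Absorbed: α·S·A_cross = 0.47·49.7·2.391 = 55.85 W (cross-section 2rL).
Total input = 55.85 + 85.5 = 141.4 W.
Radiated: εσ·A_surf·T⁴ with A_surf = 2πrL = 7.512 m².
T⁴ = 141.4/(0.47·5.67×10⁻⁸·7.512) = 7.061×10⁸ K⁴.

T ≈ 163 K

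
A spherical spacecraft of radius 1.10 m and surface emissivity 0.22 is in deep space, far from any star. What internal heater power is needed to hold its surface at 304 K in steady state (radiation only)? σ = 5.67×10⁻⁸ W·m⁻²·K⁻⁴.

P ≈ 1620 W

P = εσ·4πr²·T⁴.
4πr² = 15.21 m²; T⁴ = 8.541×10⁹ K⁴.
P = 0.22·5.67×10⁻⁸·15.21·8.541×10⁹.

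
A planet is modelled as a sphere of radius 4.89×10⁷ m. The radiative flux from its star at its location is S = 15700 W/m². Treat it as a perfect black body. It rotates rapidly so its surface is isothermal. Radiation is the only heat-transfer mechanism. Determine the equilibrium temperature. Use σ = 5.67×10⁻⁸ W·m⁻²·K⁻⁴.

T ≈ 513 K

At equilibrium, absorbed power = emitted power.
Absorbing cross-section = πr² = 7.512×10¹⁵ m²; emitting surface = 4πr² = 3.005×10¹⁶ m² (ratio 4).
S·A_cross = εσ·A_surf·T⁴  ⇒  T⁴ = S/(4σ).
T⁴ = 1.00·15700/(4·5.67×10⁻⁸) = 6.922×10¹⁰ K⁴.
T = (6.922×10¹⁰)^(1/4).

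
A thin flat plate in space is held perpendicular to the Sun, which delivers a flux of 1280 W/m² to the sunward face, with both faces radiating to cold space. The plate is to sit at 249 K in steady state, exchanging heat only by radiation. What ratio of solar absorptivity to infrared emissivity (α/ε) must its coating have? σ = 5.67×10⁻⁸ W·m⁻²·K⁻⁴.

Balance: αS·A = εσ·2A·T⁴ ⇒ α/ε = 2σT⁴/S.
α/ε = 2·5.67×10⁻⁸·(249)⁴/1280 = 2·5.67×10⁻⁸·3.844×10⁹/1280.

α/ε ≈ 0.341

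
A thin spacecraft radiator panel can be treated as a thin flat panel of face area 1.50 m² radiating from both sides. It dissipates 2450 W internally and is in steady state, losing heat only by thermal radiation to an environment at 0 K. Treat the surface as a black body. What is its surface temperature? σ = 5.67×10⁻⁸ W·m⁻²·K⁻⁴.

T ≈ 346 K

Steady state: internal power = radiated power, P = εσA T⁴.
Radiating area A = 2·1.50 = 3.000 m².
T⁴ = P/(εσA) = 2450/(1.0·5.67×10⁻⁸·3.000) = 1.440×10¹⁰ K⁴.
T = (1.440×10¹⁰)^(1/4).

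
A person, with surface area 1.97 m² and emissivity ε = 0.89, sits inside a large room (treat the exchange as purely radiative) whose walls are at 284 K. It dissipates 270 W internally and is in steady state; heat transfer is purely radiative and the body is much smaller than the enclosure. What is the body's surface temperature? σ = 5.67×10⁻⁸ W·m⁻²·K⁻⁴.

T ≈ 310 K

For a small grey body in a large enclosure, net radiated power = εσA(T⁴ − T_w⁴).
Steady state: P = εσA(T⁴ − T_w⁴) with A = 1.97 m².
T⁴ = P/(εσA) + T_w⁴ = 270/(0.89·5.67×10⁻⁸·1.970) + (284)⁴
    = 2.716×10⁹ + 6.505×10⁹ = 9.221×10⁹ K⁴.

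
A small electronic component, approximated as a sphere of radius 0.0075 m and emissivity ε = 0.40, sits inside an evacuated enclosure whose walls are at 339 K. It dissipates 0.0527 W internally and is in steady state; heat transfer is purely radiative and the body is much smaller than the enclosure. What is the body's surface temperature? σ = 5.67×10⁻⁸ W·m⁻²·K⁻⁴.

T ≈ 358 K

For a small grey body in a large enclosure, net radiated power = εσA(T⁴ − T_w⁴).
Steady state: P = εσA(T⁴ − T_w⁴) with A = 4πr² = 7.069×10⁻⁴ m².
T⁴ = P/(εσA) + T_w⁴ = 0.0527/(0.40·5.67×10⁻⁸·7.069×10⁻⁴) + (339)⁴
    = 3.287×10⁹ + 1.321×10¹⁰ = 1.649×10¹⁰ K⁴.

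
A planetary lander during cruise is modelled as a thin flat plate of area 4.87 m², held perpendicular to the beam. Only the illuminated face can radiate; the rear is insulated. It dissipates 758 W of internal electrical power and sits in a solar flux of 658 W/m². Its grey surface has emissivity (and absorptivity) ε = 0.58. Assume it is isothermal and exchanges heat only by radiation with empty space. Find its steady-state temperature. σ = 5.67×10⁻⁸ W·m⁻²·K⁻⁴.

T ≈ 358 K

At steady state, absorbed solar power + internal power = radiated power.
Absorbed: α·S·A_cross = 0.58·658·4.870 = 1859 W (cross-section A).
Total input = 1859 + 758 = 2617 W.
Radiated: εσ·A_surf·T⁴ with A_surf = A = 4.870 m².
T⁴ = 2617/(0.58·5.67×10⁻⁸·4.870) = 1.634×10¹⁰ K⁴.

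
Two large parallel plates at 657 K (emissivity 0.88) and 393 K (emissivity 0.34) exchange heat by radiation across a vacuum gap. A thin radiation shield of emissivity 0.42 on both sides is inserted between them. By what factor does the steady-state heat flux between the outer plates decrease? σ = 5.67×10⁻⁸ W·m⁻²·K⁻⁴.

factor ≈ 2.22

Without shield: q₀ = σΔ(T⁴)/(1/ε₁+1/ε₂−1) with denominator 3.078.
With shield the two gaps are in series; the resistances add: (1/ε₁+1/ε_s−1)+(1/ε_s+1/ε₂−1) = 2.517+4.322 = 6.839.
Heat-flux ratio q₀/q = 6.839/3.078.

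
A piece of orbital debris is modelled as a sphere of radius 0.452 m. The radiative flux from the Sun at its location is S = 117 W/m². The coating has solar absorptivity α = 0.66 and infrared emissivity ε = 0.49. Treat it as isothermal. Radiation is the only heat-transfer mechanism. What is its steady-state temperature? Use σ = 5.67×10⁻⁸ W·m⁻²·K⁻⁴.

T ≈ 162 K

At equilibrium, absorbed power = emitted power.
Absorbing cross-section = πr² = 0.6418 m²; emitting surface = 4πr² = 2.567 m² (ratio 4).
αS·A_cross = εσ·A_surf·T⁴  ⇒  T⁴ = αS/(ε·4σ).
T⁴ = 0.660·117/(0.49·4·5.67×10⁻⁸) = 6.948×10⁸ K⁴.
T = (6.948×10⁸)^(1/4).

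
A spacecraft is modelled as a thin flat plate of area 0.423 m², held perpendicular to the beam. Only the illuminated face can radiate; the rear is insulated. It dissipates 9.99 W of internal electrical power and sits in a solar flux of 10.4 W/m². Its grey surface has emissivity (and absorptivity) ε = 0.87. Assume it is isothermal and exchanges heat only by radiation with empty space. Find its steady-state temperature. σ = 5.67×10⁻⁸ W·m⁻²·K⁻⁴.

At steady state, absorbed solar power + internal power = radiated power.
Absorbed: α·S·A_cross = 0.87·10.4·0.4230 = 3.827 W (cross-section A).
Total input = 3.827 + 9.99 = 13.82 W.
Radiated: εσ·A_surf·T⁴ with A_surf = A = 0.4230 m².
T⁴ = 13.82/(0.87·5.67×10⁻⁸·0.4230) = 6.622×10⁸ K⁴.

T ≈ 160 K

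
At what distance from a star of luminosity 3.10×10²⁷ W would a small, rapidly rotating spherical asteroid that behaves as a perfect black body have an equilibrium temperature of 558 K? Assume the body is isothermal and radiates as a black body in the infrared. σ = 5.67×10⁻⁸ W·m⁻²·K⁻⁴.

For an isothermal black-emitting sphere, (1−a)S·πr² = σ·4πr²·T⁴ ⇒ S = 4σT⁴/(1−a).
S = 4·5.67×10⁻⁸·(558)⁴/1.00 = 21990 W/m².
Flux falls as S = L/(4πd²), so d = √(L/(4πS)) = √(3.10×10²⁷/(4π·21990)).

d ≈ 1.06×10¹¹ m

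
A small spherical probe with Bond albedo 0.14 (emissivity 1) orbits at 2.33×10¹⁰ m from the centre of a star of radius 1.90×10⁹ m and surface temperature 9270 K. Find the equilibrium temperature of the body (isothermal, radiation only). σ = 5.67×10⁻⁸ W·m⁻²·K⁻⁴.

The star's surface emits σT_*⁴; at distance d the flux is S = σT_*⁴(R_*/d)².
S = 5.67×10⁻⁸·(9270)⁴·(1.90×10⁹/2.33×10¹⁰)² = 2.784×10⁶ W/m².
For an isothermal sphere T⁴ = (1−a)S/(4σ) = 1.056×10¹³ K⁴.

T ≈ 1800 K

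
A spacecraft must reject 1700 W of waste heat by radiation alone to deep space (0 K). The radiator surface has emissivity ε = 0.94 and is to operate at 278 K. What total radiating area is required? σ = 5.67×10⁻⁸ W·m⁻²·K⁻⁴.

P = εσA T⁴ ⇒ A = P/(εσT⁴).
T⁴ = 5.973×10⁹ K⁴.
A = 1700/(0.94 × 5.67×10⁻⁸ × 5.973×10⁹).

A ≈ 5.34 m²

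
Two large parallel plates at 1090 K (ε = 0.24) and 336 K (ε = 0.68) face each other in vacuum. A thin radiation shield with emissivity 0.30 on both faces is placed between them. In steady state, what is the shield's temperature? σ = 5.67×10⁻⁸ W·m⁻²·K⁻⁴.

T_s ≈ 853 K

In steady state the net flux on the hot side equals that on the cold side.
σ(T₁⁴−T_s⁴)/D₁ = σ(T_s⁴−T₂⁴)/D₂, with D₁ = 1/ε₁+1/ε_s−1 = 6.500, D₂ = 1/ε_s+1/ε₂−1 = 3.804.
Solve for T_s⁴: T_s⁴ = (D₂·T₁⁴ + D₁·T₂⁴)/(D₁+D₂) = 5.292×10¹¹ K⁴.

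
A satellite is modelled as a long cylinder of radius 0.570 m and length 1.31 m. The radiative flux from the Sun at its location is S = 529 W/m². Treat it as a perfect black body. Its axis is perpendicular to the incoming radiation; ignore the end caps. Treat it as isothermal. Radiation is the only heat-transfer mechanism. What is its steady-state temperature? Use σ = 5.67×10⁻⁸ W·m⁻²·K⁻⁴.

At equilibrium, absorbed power = emitted power.
Absorbing cross-section = 2rL = 1.493 m²; emitting surface = 2πrL = 4.692 m² (ratio π).
S·A_cross = εσ·A_surf·T⁴  ⇒  T⁴ = S/(πσ).
T⁴ = 1.00·529/(π·5.67×10⁻⁸) = 2.970×10⁹ K⁴.
T = (2.970×10⁹)^(1/4).

T ≈ 233 K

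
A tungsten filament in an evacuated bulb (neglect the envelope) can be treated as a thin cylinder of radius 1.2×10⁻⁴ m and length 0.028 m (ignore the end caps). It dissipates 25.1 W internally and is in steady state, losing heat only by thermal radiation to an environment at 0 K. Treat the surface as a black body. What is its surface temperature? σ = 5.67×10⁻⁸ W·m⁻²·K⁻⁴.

T ≈ 2140 K

Steady state: internal power = radiated power, P = εσA T⁴.
Radiating area A = 2πrL = 2.111×10⁻⁵ m².
T⁴ = P/(εσA) = 25.1/(1.0·5.67×10⁻⁸·2.111×10⁻⁵) = 2.097×10¹³ K⁴.
T = (2.097×10¹³)^(1/4).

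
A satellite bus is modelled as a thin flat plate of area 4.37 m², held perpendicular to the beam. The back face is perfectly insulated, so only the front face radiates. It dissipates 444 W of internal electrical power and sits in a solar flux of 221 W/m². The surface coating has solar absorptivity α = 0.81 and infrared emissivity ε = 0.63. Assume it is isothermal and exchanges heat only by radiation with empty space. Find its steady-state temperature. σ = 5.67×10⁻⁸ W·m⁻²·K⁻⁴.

At steady state, absorbed solar power + internal power = radiated power.
Absorbed: α·S·A_cross = 0.81·221·4.370 = 782.3 W (cross-section A).
Total input = 782.3 + 444 = 1226 W.
Radiated: εσ·A_surf·T⁴ with A_surf = A = 4.370 m².
T⁴ = 1226/(0.63·5.67×10⁻⁸·4.370) = 7.856×10⁹ K⁴.

T ≈ 298 K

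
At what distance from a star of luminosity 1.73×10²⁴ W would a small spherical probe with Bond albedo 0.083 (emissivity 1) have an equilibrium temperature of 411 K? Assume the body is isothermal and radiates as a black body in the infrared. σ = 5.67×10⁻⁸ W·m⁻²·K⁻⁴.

For an isothermal black-emitting sphere, (1−a)S·πr² = σ·4πr²·T⁴ ⇒ S = 4σT⁴/(1−a).
S = 4·5.67×10⁻⁸·(411)⁴/0.917 = 7057 W/m².
Flux falls as S = L/(4πd²), so d = √(L/(4πS)) = √(1.73×10²⁴/(4π·7057)).

d ≈ 4.42×10⁹ m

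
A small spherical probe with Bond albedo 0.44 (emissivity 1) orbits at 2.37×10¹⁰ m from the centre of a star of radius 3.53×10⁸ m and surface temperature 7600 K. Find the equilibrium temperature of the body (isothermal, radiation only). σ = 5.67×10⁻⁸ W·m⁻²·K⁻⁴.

The star's surface emits σT_*⁴; at distance d the flux is S = σT_*⁴(R_*/d)².
S = 5.67×10⁻⁸·(7600)⁴·(3.53×10⁸/2.37×10¹⁰)² = 41970 W/m².
For an isothermal sphere T⁴ = (1−a)S/(4σ) = 1.036×10¹¹ K⁴.

T ≈ 567 K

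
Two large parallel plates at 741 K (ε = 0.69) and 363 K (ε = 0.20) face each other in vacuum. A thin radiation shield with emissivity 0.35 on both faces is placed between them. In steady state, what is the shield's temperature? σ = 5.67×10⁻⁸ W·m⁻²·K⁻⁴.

In steady state the net flux on the hot side equals that on the cold side.
σ(T₁⁴−T_s⁴)/D₁ = σ(T_s⁴−T₂⁴)/D₂, with D₁ = 1/ε₁+1/ε_s−1 = 3.306, D₂ = 1/ε_s+1/ε₂−1 = 6.857.
Solve for T_s⁴: T_s⁴ = (D₂·T₁⁴ + D₁·T₂⁴)/(D₁+D₂) = 2.091×10¹¹ K⁴.

T_s ≈ 676 K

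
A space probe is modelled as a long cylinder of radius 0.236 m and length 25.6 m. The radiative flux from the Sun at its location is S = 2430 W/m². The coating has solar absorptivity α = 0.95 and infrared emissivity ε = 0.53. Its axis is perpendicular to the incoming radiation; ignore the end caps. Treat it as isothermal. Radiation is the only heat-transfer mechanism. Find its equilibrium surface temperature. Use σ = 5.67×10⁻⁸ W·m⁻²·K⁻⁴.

T ≈ 395 K

At equilibrium, absorbed power = emitted power.
Absorbing cross-section = 2rL = 12.08 m²; emitting surface = 2πrL = 37.96 m² (ratio π).
αS·A_cross = εσ·A_surf·T⁴  ⇒  T⁴ = αS/(ε·πσ).
T⁴ = 0.950·2430/(0.53·π·5.67×10⁻⁸) = 2.445×10¹⁰ K⁴.
T = (2.445×10¹⁰)^(1/4).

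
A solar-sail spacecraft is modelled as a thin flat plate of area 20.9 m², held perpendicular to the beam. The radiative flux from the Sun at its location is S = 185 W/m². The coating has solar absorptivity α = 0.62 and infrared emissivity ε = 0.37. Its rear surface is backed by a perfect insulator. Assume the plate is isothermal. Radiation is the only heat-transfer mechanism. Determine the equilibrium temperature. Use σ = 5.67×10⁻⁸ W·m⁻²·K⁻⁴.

At equilibrium, absorbed power = emitted power.
Absorbing cross-section = A = 20.90 m²; emitting surface = A = 20.90 m² (ratio 1).
αS·A_cross = εσ·A_surf·T⁴  ⇒  T⁴ = αS/(ε·1σ).
T⁴ = 0.620·185/(0.37·1·5.67×10⁻⁸) = 5.467×10⁹ K⁴.
T = (5.467×10⁹)^(1/4).

T ≈ 272 K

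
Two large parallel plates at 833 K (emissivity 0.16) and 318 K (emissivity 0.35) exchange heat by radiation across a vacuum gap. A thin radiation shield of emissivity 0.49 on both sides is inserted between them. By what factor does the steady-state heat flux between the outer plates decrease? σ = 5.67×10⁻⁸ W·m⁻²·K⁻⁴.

factor ≈ 1.38

Without shield: q₀ = σΔ(T⁴)/(1/ε₁+1/ε₂−1) with denominator 8.107.
With shield the two gaps are in series; the resistances add: (1/ε₁+1/ε_s−1)+(1/ε_s+1/ε₂−1) = 7.291+3.898 = 11.19.
Heat-flux ratio q₀/q = 11.19/8.107.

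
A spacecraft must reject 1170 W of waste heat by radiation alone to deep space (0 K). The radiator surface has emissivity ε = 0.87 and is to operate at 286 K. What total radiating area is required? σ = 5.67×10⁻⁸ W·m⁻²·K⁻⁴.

P = εσA T⁴ ⇒ A = P/(εσT⁴).
T⁴ = 6.691×10⁹ K⁴.
A = 1170/(0.87 × 5.67×10⁻⁸ × 6.691×10⁹).

A ≈ 3.55 m²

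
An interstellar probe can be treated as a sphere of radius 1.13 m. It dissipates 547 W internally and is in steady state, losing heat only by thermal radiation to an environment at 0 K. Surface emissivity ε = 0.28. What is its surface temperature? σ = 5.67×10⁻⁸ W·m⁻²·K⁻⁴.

T ≈ 215 K

Steady state: internal power = radiated power, P = εσA T⁴.
Radiating area A = 4πr² = 16.05 m².
T⁴ = P/(εσA) = 547/(0.28·5.67×10⁻⁸·16.05) = 2.147×10⁹ K⁴.
T = (2.147×10⁹)^(1/4).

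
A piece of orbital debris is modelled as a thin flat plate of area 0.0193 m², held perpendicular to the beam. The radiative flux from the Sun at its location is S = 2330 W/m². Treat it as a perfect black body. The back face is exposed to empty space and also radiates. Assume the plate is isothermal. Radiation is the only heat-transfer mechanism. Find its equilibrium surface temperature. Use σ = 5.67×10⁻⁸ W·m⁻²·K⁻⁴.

At equilibrium, absorbed power = emitted power.
Absorbing cross-section = A = 0.01930 m²; emitting surface = 2A = 0.03860 m² (ratio 2).
S·A_cross = εσ·A_surf·T⁴  ⇒  T⁴ = S/(2σ).
T⁴ = 1.00·2330/(2·5.67×10⁻⁸) = 2.055×10¹⁰ K⁴.
T = (2.055×10¹⁰)^(1/4).

T ≈ 379 K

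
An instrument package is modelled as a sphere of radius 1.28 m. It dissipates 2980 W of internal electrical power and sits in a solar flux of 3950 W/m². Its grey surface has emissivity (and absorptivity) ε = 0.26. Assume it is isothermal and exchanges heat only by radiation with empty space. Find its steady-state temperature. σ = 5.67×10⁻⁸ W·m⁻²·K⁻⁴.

At steady state, absorbed solar power + internal power = radiated power.
Absorbed: α·S·A_cross = 0.26·3950·5.147 = 5286 W (cross-section πr²).
Total input = 5286 + 2980 = 8266 W.
Radiated: εσ·A_surf·T⁴ with A_surf = 4πr² = 20.59 m².
T⁴ = 8266/(0.26·5.67×10⁻⁸·20.59) = 2.723×10¹⁰ K⁴.

T ≈ 406 K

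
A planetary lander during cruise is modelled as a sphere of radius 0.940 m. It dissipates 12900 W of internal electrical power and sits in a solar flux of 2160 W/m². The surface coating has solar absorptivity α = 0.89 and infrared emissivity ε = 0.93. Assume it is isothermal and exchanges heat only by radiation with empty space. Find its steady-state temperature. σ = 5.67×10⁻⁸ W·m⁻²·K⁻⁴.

T ≈ 420 K

At steady state, absorbed solar power + internal power = radiated power.
Absorbed: α·S·A_cross = 0.89·2160·2.776 = 5336 W (cross-section πr²).
Total input = 5336 + 12900 = 18240 W.
Radiated: εσ·A_surf·T⁴ with A_surf = 4πr² = 11.10 m².
T⁴ = 18240/(0.93·5.67×10⁻⁸·11.10) = 3.115×10¹⁰ K⁴.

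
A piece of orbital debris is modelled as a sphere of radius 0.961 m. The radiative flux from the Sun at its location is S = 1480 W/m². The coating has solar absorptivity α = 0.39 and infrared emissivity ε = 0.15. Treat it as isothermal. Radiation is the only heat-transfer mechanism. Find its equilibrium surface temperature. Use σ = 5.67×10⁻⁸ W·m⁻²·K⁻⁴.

At equilibrium, absorbed power = emitted power.
Absorbing cross-section = πr² = 2.901 m²; emitting surface = 4πr² = 11.61 m² (ratio 4).
αS·A_cross = εσ·A_surf·T⁴  ⇒  T⁴ = αS/(ε·4σ).
T⁴ = 0.390·1480/(0.15·4·5.67×10⁻⁸) = 1.697×10¹⁰ K⁴.
T = (1.697×10¹⁰)^(1/4).

T ≈ 361 K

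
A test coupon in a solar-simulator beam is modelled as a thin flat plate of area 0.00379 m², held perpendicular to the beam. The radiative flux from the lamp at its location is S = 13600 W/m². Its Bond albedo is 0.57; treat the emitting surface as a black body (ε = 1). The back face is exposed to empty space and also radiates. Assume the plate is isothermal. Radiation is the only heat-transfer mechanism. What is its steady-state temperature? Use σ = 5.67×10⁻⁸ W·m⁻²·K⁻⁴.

At equilibrium, absorbed power = emitted power.
Absorbing cross-section = A = 0.003790 m²; emitting surface = 2A = 0.007580 m² (ratio 2).
(1−a)S·A_cross = εσ·A_surf·T⁴  ⇒  T⁴ = (1−a)S/(2σ).
T⁴ = 0.430·13600/(2·5.67×10⁻⁸) = 5.157×10¹⁰ K⁴.
T = (5.157×10¹⁰)^(1/4).

T ≈ 477 K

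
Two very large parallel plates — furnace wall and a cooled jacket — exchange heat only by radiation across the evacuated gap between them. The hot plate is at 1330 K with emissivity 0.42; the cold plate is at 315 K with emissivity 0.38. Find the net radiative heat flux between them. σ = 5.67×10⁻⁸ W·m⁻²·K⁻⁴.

For two infinite grey parallel plates, q = σ(T₁⁴ − T₂⁴)/(1/ε₁ + 1/ε₂ − 1).
T₁⁴ − T₂⁴ = 3.129×10¹² − 9.846×10⁹ = 3.119×10¹² K⁴.
1/ε₁ + 1/ε₂ − 1 = 2.381 + 2.632 − 1 = 4.013.
q = 5.67×10⁻⁸ × 3.119×10¹² / 4.013.

q ≈ 44100 W/m²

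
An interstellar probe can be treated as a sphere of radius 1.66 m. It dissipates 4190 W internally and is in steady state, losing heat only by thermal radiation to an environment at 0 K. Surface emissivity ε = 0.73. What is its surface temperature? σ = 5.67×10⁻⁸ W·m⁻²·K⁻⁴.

Steady state: internal power = radiated power, P = εσA T⁴.
Radiating area A = 4πr² = 34.63 m².
T⁴ = P/(εσA) = 4190/(0.73·5.67×10⁻⁸·34.63) = 2.923×10⁹ K⁴.
T = (2.923×10⁹)^(1/4).

T ≈ 233 K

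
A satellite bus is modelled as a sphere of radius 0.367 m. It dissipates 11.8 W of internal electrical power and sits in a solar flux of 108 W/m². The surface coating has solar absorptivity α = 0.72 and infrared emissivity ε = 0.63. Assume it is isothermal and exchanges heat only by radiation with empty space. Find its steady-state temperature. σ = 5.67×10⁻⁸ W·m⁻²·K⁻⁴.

T ≈ 165 K

At steady state, absorbed solar power + internal power = radiated power.
Absorbed: α·S·A_cross = 0.72·108·0.4231 = 32.90 W (cross-section πr²).
Total input = 32.90 + 11.8 = 44.70 W.
Radiated: εσ·A_surf·T⁴ with A_surf = 4πr² = 1.693 m².
T⁴ = 44.70/(0.63·5.67×10⁻⁸·1.693) = 7.394×10⁸ K⁴.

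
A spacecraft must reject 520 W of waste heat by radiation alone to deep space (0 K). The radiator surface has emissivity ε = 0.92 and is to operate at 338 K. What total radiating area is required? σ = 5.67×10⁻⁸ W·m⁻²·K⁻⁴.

A ≈ 0.764 m²

P = εσA T⁴ ⇒ A = P/(εσT⁴).
T⁴ = 1.305×10¹⁰ K⁴.
A = 520/(0.92 × 5.67×10⁻⁸ × 1.305×10¹⁰).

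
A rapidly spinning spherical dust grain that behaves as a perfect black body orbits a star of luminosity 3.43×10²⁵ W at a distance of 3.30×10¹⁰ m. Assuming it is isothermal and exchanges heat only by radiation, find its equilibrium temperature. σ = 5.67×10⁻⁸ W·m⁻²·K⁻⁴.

First find the stellar flux at distance d: S = L/(4πd²) = 3.43×10²⁵/(4π·(3.30×10¹⁰)²) = 2506 W/m².
For an isothermal sphere, absorbed (1−a)S·πr² = emitted σ·4πr²·T⁴, so T⁴ = (1−a)S/(4σ).
T⁴ = 1.00·2506/(4·5.67×10⁻⁸) = 1.105×10¹⁰ K⁴.

T ≈ 324 K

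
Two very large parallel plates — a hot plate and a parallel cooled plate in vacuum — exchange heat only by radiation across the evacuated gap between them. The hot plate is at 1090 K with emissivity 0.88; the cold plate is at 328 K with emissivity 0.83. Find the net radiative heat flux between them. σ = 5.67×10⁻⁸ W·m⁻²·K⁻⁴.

q ≈ 59200 W/m²

For two infinite grey parallel plates, q = σ(T₁⁴ − T₂⁴)/(1/ε₁ + 1/ε₂ − 1).
T₁⁴ − T₂⁴ = 1.412×10¹² − 1.157×10¹⁰ = 1.400×10¹² K⁴.
1/ε₁ + 1/ε₂ − 1 = 1.136 + 1.205 − 1 = 1.341.
q = 5.67×10⁻⁸ × 1.400×10¹² / 1.341.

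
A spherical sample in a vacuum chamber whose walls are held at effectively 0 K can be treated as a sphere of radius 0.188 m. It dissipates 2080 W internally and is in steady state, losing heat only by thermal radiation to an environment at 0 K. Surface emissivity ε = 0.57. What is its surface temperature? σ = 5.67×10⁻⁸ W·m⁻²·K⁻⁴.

Steady state: internal power = radiated power, P = εσA T⁴.
Radiating area A = 4πr² = 0.4441 m².
T⁴ = P/(εσA) = 2080/(0.57·5.67×10⁻⁸·0.4441) = 1.449×10¹¹ K⁴.
T = (1.449×10¹¹)^(1/4).

T ≈ 617 K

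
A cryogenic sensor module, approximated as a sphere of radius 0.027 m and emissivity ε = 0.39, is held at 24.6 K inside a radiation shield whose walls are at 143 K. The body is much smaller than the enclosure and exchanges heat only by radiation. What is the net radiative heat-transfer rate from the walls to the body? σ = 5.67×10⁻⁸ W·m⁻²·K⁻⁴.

For a small grey body in a large enclosure: P_net = εσA(T_body⁴ − T_wall⁴).
A = 4πr² = 0.009161 m²; T_body⁴ − T_wall⁴ = 3.662×10⁵ − 4.182×10⁸ = -4.178×10⁸ K⁴.
|P_net| = 0.39·5.67×10⁻⁸·0.009161·4.178×10⁸.

P_net ≈ 0.0846 W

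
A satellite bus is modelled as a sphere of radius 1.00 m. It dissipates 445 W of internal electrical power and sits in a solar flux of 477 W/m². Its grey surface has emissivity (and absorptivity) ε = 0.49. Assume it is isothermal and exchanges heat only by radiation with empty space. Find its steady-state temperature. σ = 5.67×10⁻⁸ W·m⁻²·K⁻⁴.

T ≈ 241 K

At steady state, absorbed solar power + internal power = radiated power.
Absorbed: α·S·A_cross = 0.49·477·3.142 = 734.3 W (cross-section πr²).
Total input = 734.3 + 445 = 1179 W.
Radiated: εσ·A_surf·T⁴ with A_surf = 4πr² = 12.57 m².
T⁴ = 1179/(0.49·5.67×10⁻⁸·12.57) = 3.378×10⁹ K⁴.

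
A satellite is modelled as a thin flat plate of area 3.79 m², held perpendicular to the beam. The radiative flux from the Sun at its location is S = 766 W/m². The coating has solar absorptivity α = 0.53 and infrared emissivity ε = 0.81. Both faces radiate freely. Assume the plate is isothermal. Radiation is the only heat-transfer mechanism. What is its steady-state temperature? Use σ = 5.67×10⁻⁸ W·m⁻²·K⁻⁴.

At equilibrium, absorbed power = emitted power.
Absorbing cross-section = A = 3.790 m²; emitting surface = 2A = 7.580 m² (ratio 2).
αS·A_cross = εσ·A_surf·T⁴  ⇒  T⁴ = αS/(ε·2σ).
T⁴ = 0.530·766/(0.81·2·5.67×10⁻⁸) = 4.420×10⁹ K⁴.
T = (4.420×10⁹)^(1/4).

T ≈ 258 K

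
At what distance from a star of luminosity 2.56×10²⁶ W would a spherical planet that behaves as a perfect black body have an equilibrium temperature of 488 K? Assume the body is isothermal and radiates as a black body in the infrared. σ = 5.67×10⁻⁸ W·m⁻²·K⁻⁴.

For an isothermal black-emitting sphere, (1−a)S·πr² = σ·4πr²·T⁴ ⇒ S = 4σT⁴/(1−a).
S = 4·5.67×10⁻⁸·(488)⁴/1.00 = 12860 W/m².
Flux falls as S = L/(4πd²), so d = √(L/(4πS)) = √(2.56×10²⁶/(4π·12860)).

d ≈ 3.98×10¹⁰ m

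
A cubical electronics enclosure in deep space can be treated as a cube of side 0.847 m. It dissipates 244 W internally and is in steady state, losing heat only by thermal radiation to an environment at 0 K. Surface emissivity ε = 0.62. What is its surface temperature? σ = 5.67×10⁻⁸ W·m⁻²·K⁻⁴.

T ≈ 200 K

Steady state: internal power = radiated power, P = εσA T⁴.
Radiating area A = 6L² = 4.304 m².
T⁴ = P/(εσA) = 244/(0.62·5.67×10⁻⁸·4.304) = 1.612×10⁹ K⁴.
T = (1.612×10⁹)^(1/4).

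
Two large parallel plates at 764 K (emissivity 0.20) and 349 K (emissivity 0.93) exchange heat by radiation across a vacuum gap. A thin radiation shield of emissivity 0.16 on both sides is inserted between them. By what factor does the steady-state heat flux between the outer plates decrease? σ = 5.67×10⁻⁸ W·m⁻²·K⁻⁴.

Without shield: q₀ = σΔ(T⁴)/(1/ε₁+1/ε₂−1) with denominator 5.075.
With shield the two gaps are in series; the resistances add: (1/ε₁+1/ε_s−1)+(1/ε_s+1/ε₂−1) = 10.25+6.325 = 16.58.
Heat-flux ratio q₀/q = 16.58/5.075.

factor ≈ 3.27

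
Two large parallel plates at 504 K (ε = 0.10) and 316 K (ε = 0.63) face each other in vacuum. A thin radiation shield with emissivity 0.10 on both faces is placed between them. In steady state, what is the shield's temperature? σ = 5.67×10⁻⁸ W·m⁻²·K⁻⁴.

In steady state the net flux on the hot side equals that on the cold side.
σ(T₁⁴−T_s⁴)/D₁ = σ(T_s⁴−T₂⁴)/D₂, with D₁ = 1/ε₁+1/ε_s−1 = 19.00, D₂ = 1/ε_s+1/ε₂−1 = 10.59.
Solve for T_s⁴: T_s⁴ = (D₂·T₁⁴ + D₁·T₂⁴)/(D₁+D₂) = 2.949×10¹⁰ K⁴.

T_s ≈ 414 K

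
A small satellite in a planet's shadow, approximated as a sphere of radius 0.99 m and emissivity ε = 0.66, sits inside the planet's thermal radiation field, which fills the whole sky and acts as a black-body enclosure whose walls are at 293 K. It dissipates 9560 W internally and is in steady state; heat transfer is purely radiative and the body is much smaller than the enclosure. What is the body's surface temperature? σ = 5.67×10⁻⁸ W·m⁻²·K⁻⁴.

T ≈ 409 K

For a small grey body in a large enclosure, net radiated power = εσA(T⁴ − T_w⁴).
Steady state: P = εσA(T⁴ − T_w⁴) with A = 4πr² = 12.32 m².
T⁴ = P/(εσA) + T_w⁴ = 9560/(0.66·5.67×10⁻⁸·12.32) + (293)⁴
    = 2.074×10¹⁰ + 7.370×10⁹ = 2.811×10¹⁰ K⁴.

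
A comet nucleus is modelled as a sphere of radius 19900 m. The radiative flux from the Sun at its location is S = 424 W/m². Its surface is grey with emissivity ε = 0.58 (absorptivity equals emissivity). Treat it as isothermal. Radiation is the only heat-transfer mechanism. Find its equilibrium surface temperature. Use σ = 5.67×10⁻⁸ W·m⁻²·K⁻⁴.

T ≈ 208 K

At equilibrium, absorbed power = emitted power.
Absorbing cross-section = πr² = 1.244×10⁹ m²; emitting surface = 4πr² = 4.976×10⁹ m² (ratio 4).
εS·A_cross = εσ·A_surf·T⁴  ⇒  T⁴ = S/(4σ)   (ε cancels).
T⁴ = 424/(4·5.67×10⁻⁸) = 1.869×10⁹ K⁴.
T = (1.869×10⁹)^(1/4).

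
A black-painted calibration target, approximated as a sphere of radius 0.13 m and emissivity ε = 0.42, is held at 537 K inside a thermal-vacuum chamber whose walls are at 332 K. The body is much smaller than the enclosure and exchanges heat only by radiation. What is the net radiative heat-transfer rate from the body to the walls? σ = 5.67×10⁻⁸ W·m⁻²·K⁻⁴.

P_net ≈ 359 W

For a small grey body in a large enclosure: P_net = εσA(T_body⁴ − T_wall⁴).
A = 4πr² = 0.2124 m²; T_body⁴ − T_wall⁴ = 8.316×10¹⁰ − 1.215×10¹⁰ = 7.101×10¹⁰ K⁴.
|P_net| = 0.42·5.67×10⁻⁸·0.2124·7.101×10¹⁰.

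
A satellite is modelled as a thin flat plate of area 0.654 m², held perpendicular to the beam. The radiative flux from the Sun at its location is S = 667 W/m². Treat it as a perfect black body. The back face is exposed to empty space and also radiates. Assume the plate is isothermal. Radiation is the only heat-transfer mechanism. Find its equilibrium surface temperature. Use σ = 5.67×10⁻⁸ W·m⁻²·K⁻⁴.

T ≈ 277 K

At equilibrium, absorbed power = emitted power.
Absorbing cross-section = A = 0.6540 m²; emitting surface = 2A = 1.308 m² (ratio 2).
S·A_cross = εσ·A_surf·T⁴  ⇒  T⁴ = S/(2σ).
T⁴ = 1.00·667/(2·5.67×10⁻⁸) = 5.882×10⁹ K⁴.
T = (5.882×10⁹)^(1/4).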